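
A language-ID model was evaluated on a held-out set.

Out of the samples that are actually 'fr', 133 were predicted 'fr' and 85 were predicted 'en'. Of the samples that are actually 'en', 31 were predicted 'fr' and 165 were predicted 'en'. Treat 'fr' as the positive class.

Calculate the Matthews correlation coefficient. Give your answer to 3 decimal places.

0.461

MCC = (TP·TN − FP·FN) / √((TP+FP)(TP+FN)(TN+FP)(TN+FN))
Numerator = 133·165 − 31·85 = 19310
Denominator = √(164·218·196·250) = √1751848000 = 41855.0833
MCC = 19310 / 41855.0833 = 0.461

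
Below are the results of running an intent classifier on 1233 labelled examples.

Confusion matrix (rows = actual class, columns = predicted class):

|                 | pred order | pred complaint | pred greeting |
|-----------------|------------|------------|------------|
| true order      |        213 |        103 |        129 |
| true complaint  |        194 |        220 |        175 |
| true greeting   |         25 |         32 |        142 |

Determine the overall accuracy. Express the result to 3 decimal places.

Accuracy = trace / total = (213+220+142=575) / 1233 = 575/1233 = 0.466

0.466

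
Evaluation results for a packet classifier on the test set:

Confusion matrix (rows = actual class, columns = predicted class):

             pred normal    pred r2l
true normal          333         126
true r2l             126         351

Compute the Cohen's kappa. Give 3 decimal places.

0.461

Observed agreement pₒ = trace/N = 684/936 = 0.7308
Expected agreement pₑ = Σ (rowᵢ·colᵢ)/N² = (459·459 + 477·477)/936² = 0.5002
κ = (pₒ − pₑ)/(1 − pₑ) = (0.7308 − 0.5002)/(1 − 0.5002) = 0.461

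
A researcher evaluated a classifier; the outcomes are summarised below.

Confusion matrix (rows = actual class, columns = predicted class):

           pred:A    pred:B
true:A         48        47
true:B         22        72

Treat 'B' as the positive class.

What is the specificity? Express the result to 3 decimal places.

0.505

Specificity = TN/(TN+FP) = 48/(48+47) = 0.505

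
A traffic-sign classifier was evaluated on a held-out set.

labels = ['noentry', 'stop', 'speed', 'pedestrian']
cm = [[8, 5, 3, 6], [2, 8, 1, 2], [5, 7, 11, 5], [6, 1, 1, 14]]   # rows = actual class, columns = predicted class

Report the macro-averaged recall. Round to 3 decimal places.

Per-class recall (TP/(TP+FN)):
  noentry: TP=8, FN=5+3+6=14 → 8/22 = 0.3636
  stop: TP=8, FN=2+1+2=5 → 8/13 = 0.6154
  speed: TP=11, FN=5+7+5=17 → 11/28 = 0.3929
  pedestrian: TP=14, FN=6+1+1=8 → 14/22 = 0.6364
Macro-recall = mean = (0.3636 + 0.6154 + 0.3929 + 0.6364) / 4 = 0.502

0.502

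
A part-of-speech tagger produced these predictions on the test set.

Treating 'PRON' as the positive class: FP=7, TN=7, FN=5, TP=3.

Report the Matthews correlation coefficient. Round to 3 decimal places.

MCC = (TP·TN − FP·FN) / √((TP+FP)(TP+FN)(TN+FP)(TN+FN))
Numerator = 3·7 − 7·5 = -14
Denominator = √(10·8·14·12) = √13440 = 115.9310
MCC = -14 / 115.9310 = -0.121

-0.121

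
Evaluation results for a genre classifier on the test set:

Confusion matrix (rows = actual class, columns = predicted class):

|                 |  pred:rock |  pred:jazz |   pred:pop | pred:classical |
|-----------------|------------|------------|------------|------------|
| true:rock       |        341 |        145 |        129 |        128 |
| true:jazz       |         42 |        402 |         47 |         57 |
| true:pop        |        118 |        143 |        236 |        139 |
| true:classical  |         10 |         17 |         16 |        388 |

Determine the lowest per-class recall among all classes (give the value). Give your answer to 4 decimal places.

0.3711

Per-class recall (TP/(TP+FN)):
  rock: TP=341, FN=145+129+128=402 → 341/743 = 0.45895
  jazz: TP=402, FN=42+47+57=146 → 402/548 = 0.73358
  pop: TP=236, FN=118+143+139=400 → 236/636 = 0.37107
  classical: TP=388, FN=10+17+16=43 → 388/431 = 0.90023
Lowest is class 'pop' with recall = 0.3711.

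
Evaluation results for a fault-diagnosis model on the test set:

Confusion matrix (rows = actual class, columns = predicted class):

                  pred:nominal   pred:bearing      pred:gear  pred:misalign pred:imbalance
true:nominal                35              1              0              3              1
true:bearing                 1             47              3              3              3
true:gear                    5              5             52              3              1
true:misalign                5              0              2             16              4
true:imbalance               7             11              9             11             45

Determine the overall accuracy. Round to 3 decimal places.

Accuracy = trace / total = (35+47+52+16+45=195) / 273 = 195/273 = 0.714

0.714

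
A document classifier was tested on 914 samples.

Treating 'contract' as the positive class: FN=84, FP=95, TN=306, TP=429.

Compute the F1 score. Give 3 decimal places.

Precision = TP/(TP+FP) = 429/524 = 0.8187
Recall = TP/(TP+FN) = 429/513 = 0.8363
F1 = 2·TP/(2·TP+FP+FN) = 858/1037 = 0.827

0.827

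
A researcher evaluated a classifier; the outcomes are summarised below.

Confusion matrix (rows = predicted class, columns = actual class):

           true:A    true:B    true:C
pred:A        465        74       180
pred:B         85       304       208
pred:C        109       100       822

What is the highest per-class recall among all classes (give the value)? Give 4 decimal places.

Per-class recall (TP/(TP+FN)):
  A: TP=465, FN=85+109=194 → 465/659 = 0.70561
  B: TP=304, FN=74+100=174 → 304/478 = 0.63598
  C: TP=822, FN=180+208=388 → 822/1210 = 0.67934
Highest is class 'A' with recall = 0.7056.

0.7056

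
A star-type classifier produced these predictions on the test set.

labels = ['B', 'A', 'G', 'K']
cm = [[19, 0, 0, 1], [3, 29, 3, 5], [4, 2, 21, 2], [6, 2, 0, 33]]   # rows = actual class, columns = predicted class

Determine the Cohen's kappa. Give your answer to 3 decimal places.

Observed agreement pₒ = trace/N = 102/130 = 0.7846
Expected agreement pₑ = Σ (rowᵢ·colᵢ)/N² = (20·32 + 40·33 + 29·24 + 41·41)/130² = 0.2566
κ = (pₒ − pₑ)/(1 − pₑ) = (0.7846 − 0.2566)/(1 − 0.2566) = 0.710

0.710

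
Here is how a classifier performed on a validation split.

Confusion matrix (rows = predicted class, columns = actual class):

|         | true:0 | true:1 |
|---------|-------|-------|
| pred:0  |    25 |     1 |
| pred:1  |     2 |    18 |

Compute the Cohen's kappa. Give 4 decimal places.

0.8665

Observed agreement pₒ = trace/N = 43/46 = 0.93478
Expected agreement pₑ = Σ (rowᵢ·colᵢ)/N² = (27·26 + 19·20)/46² = 0.51134
κ = (pₒ − pₑ)/(1 − pₑ) = (0.93478 − 0.51134)/(1 − 0.51134) = 0.8665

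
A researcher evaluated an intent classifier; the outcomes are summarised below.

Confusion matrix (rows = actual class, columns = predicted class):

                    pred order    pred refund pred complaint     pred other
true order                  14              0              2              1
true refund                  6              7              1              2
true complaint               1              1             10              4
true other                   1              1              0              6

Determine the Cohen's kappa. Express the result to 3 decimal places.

0.529

Observed agreement pₒ = trace/N = 37/57 = 0.6491
Expected agreement pₑ = Σ (rowᵢ·colᵢ)/N² = (17·22 + 16·9 + 16·13 + 8·13)/57² = 0.2555
κ = (pₒ − pₑ)/(1 − pₑ) = (0.6491 − 0.2555)/(1 − 0.2555) = 0.529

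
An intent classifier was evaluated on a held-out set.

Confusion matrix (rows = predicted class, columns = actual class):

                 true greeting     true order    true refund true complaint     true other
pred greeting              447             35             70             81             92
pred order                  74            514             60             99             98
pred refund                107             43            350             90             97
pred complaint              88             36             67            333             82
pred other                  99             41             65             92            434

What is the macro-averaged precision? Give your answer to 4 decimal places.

Per-class precision (TP/(TP+FP)):
  greeting: TP=447, FP=35+70+81+92=278 → 447/725 = 0.61655
  order: TP=514, FP=74+60+99+98=331 → 514/845 = 0.60828
  refund: TP=350, FP=107+43+90+97=337 → 350/687 = 0.50946
  complaint: TP=333, FP=88+36+67+82=273 → 333/606 = 0.54950
  other: TP=434, FP=99+41+65+92=297 → 434/731 = 0.59371
Macro-precision = mean = (0.61655 + 0.60828 + 0.50946 + 0.54950 + 0.59371) / 5 = 0.5755

0.5755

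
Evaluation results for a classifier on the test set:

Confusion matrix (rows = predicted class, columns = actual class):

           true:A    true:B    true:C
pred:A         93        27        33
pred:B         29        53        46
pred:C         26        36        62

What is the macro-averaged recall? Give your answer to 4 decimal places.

Per-class recall (TP/(TP+FN)):
  A: TP=93, FN=29+26=55 → 93/148 = 0.62838
  B: TP=53, FN=27+36=63 → 53/116 = 0.45690
  C: TP=62, FN=33+46=79 → 62/141 = 0.43972
Macro-recall = mean = (0.62838 + 0.45690 + 0.43972) / 3 = 0.5083

0.5083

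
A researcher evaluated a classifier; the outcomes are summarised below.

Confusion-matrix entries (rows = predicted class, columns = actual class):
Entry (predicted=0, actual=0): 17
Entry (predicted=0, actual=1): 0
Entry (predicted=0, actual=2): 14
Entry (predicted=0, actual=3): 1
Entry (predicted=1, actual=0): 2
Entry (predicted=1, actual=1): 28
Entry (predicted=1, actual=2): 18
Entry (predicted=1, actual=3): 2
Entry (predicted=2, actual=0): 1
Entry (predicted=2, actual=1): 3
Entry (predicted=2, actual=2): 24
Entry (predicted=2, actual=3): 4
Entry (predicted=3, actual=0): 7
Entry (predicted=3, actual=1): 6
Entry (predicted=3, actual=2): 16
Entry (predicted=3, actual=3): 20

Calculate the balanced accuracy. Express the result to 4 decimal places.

0.6151

Balanced accuracy = mean of per-class recall.
  0: recall = 17/27 = 0.62963
  1: recall = 28/37 = 0.75676
  2: recall = 24/72 = 0.33333
  3: recall = 20/27 = 0.74074
Mean = (0.62963 + 0.75676 + 0.33333 + 0.74074) / 4 = 0.6151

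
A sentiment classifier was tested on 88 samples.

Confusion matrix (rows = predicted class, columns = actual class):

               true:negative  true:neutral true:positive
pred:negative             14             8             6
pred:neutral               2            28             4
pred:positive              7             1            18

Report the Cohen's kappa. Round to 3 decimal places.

0.518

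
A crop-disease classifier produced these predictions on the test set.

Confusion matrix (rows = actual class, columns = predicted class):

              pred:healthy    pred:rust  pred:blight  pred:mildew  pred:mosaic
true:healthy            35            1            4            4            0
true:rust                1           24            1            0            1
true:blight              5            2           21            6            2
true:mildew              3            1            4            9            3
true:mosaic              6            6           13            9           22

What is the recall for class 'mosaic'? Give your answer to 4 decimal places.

0.3929

Take TP from the diagonal, FP from the rest of the 'mosaic' prediction marginal, FN from the rest of the 'mosaic' actual marginal.
recall = TP/(TP+FN).
mosaic: TP=22, FN=6+6+13+9=34 → 22/56 = 0.39286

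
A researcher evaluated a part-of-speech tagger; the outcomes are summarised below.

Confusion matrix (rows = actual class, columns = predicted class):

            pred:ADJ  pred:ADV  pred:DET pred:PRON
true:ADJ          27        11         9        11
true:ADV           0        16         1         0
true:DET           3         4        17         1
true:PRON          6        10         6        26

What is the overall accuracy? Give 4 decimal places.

0.5811

Accuracy = trace / total = (27+16+17+26=86) / 148 = 86/148 = 0.5811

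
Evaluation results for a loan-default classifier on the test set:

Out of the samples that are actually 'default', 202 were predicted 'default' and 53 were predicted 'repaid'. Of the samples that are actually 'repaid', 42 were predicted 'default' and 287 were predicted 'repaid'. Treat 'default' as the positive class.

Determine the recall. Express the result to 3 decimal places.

0.792

Recall = TP/(TP+FN) = 202/(202+53) = 202/255 = 0.792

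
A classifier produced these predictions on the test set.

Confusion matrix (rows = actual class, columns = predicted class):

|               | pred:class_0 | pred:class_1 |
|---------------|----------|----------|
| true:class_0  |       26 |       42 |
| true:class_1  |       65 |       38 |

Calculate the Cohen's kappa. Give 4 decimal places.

-0.2352

Observed agreement pₒ = trace/N = 64/171 = 0.37427
Expected agreement pₑ = Σ (rowᵢ·colᵢ)/N² = (68·91 + 103·80)/171² = 0.49342
κ = (pₒ − pₑ)/(1 − pₑ) = (0.37427 − 0.49342)/(1 − 0.49342) = -0.2352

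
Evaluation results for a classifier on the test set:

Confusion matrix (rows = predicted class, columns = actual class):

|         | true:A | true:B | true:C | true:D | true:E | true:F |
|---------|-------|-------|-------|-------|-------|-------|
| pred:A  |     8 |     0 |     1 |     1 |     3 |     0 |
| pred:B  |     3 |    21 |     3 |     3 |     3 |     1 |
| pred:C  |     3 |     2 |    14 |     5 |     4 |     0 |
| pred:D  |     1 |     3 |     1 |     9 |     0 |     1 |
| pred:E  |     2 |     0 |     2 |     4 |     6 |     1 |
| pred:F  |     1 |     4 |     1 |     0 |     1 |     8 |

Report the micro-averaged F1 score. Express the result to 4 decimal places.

0.5500

Micro-averaging pools counts across classes: ΣTP=66, ΣFP=54, ΣFN=54.
Micro-F1 score = 2·TP/(2·TP+FP+FN) on pooled counts = 0.5500 (equals overall accuracy in single-label multiclass).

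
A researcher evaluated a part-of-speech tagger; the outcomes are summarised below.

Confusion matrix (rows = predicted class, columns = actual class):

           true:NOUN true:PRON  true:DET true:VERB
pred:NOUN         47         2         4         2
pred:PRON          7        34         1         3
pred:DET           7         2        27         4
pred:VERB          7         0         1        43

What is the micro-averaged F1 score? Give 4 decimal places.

0.7906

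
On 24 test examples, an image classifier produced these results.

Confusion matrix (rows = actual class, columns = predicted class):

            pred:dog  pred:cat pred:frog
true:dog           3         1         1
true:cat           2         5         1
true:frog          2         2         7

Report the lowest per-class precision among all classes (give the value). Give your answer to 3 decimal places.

Per-class precision (TP/(TP+FP)):
  dog: TP=3, FP=2+2=4 → 3/7 = 0.4286
  cat: TP=5, FP=1+2=3 → 5/8 = 0.6250
  frog: TP=7, FP=1+1=2 → 7/9 = 0.7778
Lowest is class 'dog' with precision = 0.429.

0.429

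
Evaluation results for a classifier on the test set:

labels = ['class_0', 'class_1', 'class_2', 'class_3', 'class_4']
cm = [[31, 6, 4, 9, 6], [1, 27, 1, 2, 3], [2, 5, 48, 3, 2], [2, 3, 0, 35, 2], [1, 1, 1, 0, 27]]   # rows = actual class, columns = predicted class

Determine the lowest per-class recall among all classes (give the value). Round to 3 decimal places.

Per-class recall (TP/(TP+FN)):
  class_0: TP=31, FN=6+4+9+6=25 → 31/56 = 0.5536
  class_1: TP=27, FN=1+1+2+3=7 → 27/34 = 0.7941
  class_2: TP=48, FN=2+5+3+2=12 → 48/60 = 0.8000
  class_3: TP=35, FN=2+3+0+2=7 → 35/42 = 0.8333
  class_4: TP=27, FN=1+1+1+0=3 → 27/30 = 0.9000
Lowest is class 'class_0' with recall = 0.554.

0.554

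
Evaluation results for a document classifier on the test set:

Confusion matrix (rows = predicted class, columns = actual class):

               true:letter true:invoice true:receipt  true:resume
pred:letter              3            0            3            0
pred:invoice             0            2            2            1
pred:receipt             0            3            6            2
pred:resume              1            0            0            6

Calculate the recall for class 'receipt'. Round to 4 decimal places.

0.5455

recall = TP/(TP+FN).
receipt: TP=6, FN=3+2+0=5 → 6/11 = 0.54545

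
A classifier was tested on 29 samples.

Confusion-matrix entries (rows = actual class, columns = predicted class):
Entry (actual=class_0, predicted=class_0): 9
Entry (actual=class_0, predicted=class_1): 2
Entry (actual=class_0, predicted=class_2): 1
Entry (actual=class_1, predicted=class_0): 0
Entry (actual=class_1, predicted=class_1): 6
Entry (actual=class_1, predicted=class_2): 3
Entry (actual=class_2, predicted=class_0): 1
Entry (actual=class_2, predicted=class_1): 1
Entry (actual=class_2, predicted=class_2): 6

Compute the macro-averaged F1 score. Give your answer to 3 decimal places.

0.717

Per-class F1 score (2·TP/(2·TP+FP+FN)):
  class_0: TP=9, FP=0+1=1, FN=2+1=3 → 18/22 = 0.8182
  class_1: TP=6, FP=2+1=3, FN=0+3=3 → 12/18 = 0.6667
  class_2: TP=6, FP=1+3=4, FN=1+1=2 → 12/18 = 0.6667
Macro-F1 score = mean = (0.8182 + 0.6667 + 0.6667) / 3 = 0.717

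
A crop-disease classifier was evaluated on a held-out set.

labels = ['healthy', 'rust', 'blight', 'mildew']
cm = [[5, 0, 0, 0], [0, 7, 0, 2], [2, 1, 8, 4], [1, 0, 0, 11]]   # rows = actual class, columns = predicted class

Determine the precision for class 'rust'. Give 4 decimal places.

0.8750

Treat 'rust' as positive and all other classes as negative.
precision = TP/(TP+FP).
rust: TP=7, FP=0+1+0=1 → 7/8 = 0.87500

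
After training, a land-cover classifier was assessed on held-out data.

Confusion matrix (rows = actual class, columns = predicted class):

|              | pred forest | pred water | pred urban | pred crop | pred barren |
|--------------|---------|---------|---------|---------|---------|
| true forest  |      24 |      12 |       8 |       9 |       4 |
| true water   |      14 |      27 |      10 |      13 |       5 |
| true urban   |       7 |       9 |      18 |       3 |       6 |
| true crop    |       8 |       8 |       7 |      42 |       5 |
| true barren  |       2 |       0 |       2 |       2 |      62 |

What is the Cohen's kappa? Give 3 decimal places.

0.451

Observed agreement pₒ = trace/N = 173/307 = 0.5635
Expected agreement pₑ = Σ (rowᵢ·colᵢ)/N² = (57·55 + 69·56 + 43·45 + 70·69 + 68·82)/307² = 0.2052
κ = (pₒ − pₑ)/(1 − pₑ) = (0.5635 − 0.2052)/(1 − 0.2052) = 0.451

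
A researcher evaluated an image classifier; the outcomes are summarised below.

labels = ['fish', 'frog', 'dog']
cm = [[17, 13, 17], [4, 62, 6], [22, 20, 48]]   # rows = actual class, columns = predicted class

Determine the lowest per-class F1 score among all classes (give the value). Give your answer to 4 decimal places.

0.3778

Per-class F1 score (2·TP/(2·TP+FP+FN)):
  fish: TP=17, FP=4+22=26, FN=13+17=30 → 34/90 = 0.37778
  frog: TP=62, FP=13+20=33, FN=4+6=10 → 124/167 = 0.74251
  dog: TP=48, FP=17+6=23, FN=22+20=42 → 96/161 = 0.59627
Lowest is class 'fish' with F1 score = 0.3778.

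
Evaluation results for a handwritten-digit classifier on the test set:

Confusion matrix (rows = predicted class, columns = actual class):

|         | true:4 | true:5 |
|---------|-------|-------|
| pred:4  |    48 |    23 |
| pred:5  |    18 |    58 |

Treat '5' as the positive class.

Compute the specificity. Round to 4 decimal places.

Specificity = TN/(TN+FP) = 48/(48+18) = 0.7273

0.7273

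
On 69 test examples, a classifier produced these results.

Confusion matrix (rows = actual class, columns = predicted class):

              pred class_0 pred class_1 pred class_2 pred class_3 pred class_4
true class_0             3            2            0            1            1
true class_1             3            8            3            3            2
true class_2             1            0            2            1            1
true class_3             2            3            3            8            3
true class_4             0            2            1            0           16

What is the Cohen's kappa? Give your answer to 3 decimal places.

0.401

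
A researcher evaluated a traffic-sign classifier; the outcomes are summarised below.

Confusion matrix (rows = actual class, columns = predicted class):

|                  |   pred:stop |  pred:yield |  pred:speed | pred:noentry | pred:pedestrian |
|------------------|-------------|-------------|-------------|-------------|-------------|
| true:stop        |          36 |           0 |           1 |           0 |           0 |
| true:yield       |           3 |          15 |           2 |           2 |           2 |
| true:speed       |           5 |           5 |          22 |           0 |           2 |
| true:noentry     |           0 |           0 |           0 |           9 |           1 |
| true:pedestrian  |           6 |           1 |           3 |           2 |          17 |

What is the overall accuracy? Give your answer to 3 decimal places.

Accuracy = trace / total = (36+15+22+9+17=99) / 134 = 99/134 = 0.739

0.739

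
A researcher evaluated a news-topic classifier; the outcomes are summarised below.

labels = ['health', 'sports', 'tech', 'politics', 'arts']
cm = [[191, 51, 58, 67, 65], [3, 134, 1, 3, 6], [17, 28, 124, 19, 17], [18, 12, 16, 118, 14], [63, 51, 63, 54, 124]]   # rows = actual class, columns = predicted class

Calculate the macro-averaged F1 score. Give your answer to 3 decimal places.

0.531

Per-class F1 score (2·TP/(2·TP+FP+FN)):
  health: TP=191, FP=3+17+18+63=101, FN=51+58+67+65=241 → 382/724 = 0.5276
  sports: TP=134, FP=51+28+12+51=142, FN=3+1+3+6=13 → 268/423 = 0.6336
  tech: TP=124, FP=58+1+16+63=138, FN=17+28+19+17=81 → 248/467 = 0.5310
  politics: TP=118, FP=67+3+19+54=143, FN=18+12+16+14=60 → 236/439 = 0.5376
  arts: TP=124, FP=65+6+17+14=102, FN=63+51+63+54=231 → 248/581 = 0.4269
Macro-F1 score = mean = (0.5276 + 0.6336 + 0.5310 + 0.5376 + 0.4269) / 5 = 0.531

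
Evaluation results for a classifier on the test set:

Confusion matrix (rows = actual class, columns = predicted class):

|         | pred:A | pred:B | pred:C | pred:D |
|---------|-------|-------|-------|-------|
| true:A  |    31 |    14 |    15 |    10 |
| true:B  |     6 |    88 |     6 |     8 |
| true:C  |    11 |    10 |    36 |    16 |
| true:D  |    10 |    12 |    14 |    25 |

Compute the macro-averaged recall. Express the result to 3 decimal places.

0.540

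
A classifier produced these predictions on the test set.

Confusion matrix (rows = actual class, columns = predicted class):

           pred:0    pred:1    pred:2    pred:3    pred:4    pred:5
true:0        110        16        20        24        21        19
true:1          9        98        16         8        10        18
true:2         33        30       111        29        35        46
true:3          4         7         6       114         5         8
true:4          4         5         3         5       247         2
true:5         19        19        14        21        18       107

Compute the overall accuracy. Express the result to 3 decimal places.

Accuracy = trace / total = (110+98+111+114+247+107=787) / 1261 = 787/1261 = 0.624

0.624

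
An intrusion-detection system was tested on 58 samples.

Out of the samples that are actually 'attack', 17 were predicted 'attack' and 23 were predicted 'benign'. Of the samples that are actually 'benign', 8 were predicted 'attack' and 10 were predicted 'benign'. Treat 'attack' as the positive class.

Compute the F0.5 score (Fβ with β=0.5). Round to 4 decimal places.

Fβ = (1+β²)·TP / ((1+β²)·TP + β²·FN + FP), with β²=1/4
= 1.25·17 / (1.25·17 + 0.25·23 + 8) = 0.6071

0.6071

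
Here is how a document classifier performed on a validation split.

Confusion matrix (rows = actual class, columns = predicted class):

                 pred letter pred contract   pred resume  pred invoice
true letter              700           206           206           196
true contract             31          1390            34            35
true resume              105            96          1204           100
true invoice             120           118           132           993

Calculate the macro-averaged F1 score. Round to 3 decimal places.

Per-class F1 score (2·TP/(2·TP+FP+FN)):
  letter: TP=700, FP=31+105+120=256, FN=206+206+196=608 → 1400/2264 = 0.6184
  contract: TP=1390, FP=206+96+118=420, FN=31+34+35=100 → 2780/3300 = 0.8424
  resume: TP=1204, FP=206+34+132=372, FN=105+96+100=301 → 2408/3081 = 0.7816
  invoice: TP=993, FP=196+35+100=331, FN=120+118+132=370 → 1986/2687 = 0.7391
Macro-F1 score = mean = (0.6184 + 0.8424 + 0.7816 + 0.7391) / 4 = 0.745

0.745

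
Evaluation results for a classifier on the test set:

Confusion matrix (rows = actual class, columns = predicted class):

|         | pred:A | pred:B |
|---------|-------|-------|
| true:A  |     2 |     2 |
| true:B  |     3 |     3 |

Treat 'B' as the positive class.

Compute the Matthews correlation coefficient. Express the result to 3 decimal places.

MCC = (TP·TN − FP·FN) / √((TP+FP)(TP+FN)(TN+FP)(TN+FN))
Numerator = 3·2 − 2·3 = 0
Denominator = √(5·6·4·5) = √600 = 24.4949
MCC = 0 / 24.4949 = 0.000

0.000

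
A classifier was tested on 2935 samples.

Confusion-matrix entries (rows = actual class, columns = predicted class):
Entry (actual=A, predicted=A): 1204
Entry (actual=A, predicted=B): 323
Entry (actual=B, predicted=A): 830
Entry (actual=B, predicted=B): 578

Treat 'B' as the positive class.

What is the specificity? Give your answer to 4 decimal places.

0.7885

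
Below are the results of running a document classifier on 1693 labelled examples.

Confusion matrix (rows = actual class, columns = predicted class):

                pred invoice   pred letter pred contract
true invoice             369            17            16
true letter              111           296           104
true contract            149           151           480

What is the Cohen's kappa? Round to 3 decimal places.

0.514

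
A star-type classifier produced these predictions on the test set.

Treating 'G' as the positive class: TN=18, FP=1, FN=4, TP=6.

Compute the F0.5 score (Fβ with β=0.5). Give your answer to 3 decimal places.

0.789

Fβ = (1+β²)·TP / ((1+β²)·TP + β²·FN + FP), with β²=1/4
= 1.25·6 / (1.25·6 + 0.25·4 + 1) = 0.789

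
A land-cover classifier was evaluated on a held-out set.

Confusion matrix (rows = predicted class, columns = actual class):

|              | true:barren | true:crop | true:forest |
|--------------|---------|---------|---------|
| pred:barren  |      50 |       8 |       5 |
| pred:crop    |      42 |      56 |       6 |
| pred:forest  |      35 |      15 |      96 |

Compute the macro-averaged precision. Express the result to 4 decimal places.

Per-class precision (TP/(TP+FP)):
  barren: TP=50, FP=8+5=13 → 50/63 = 0.79365
  crop: TP=56, FP=42+6=48 → 56/104 = 0.53846
  forest: TP=96, FP=35+15=50 → 96/146 = 0.65753
Macro-precision = mean = (0.79365 + 0.53846 + 0.65753) / 3 = 0.6632

0.6632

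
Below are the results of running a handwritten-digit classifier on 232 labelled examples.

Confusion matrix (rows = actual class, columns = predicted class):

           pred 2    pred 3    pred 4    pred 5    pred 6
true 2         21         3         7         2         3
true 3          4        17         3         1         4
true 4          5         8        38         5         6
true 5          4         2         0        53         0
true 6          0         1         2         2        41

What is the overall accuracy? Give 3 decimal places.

0.733

Accuracy = trace / total = (21+17+38+53+41=170) / 232 = 170/232 = 0.733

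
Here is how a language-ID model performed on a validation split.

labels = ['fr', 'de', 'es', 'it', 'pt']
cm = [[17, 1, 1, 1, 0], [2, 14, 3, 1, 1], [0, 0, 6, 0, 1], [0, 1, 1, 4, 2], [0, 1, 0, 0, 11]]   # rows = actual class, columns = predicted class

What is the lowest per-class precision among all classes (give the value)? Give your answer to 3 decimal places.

0.545

Per-class precision (TP/(TP+FP)):
  fr: TP=17, FP=2+0+0+0=2 → 17/19 = 0.8947
  de: TP=14, FP=1+0+1+1=3 → 14/17 = 0.8235
  es: TP=6, FP=1+3+1+0=5 → 6/11 = 0.5455
  it: TP=4, FP=1+1+0+0=2 → 4/6 = 0.6667
  pt: TP=11, FP=0+1+1+2=4 → 11/15 = 0.7333
Lowest is class 'es' with precision = 0.545.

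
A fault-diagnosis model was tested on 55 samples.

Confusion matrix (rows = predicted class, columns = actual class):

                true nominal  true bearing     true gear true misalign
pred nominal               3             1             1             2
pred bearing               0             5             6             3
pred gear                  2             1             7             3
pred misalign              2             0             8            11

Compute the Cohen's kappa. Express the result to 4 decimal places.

0.2727

Observed agreement pₒ = trace/N = 26/55 = 0.47273
Expected agreement pₑ = Σ (rowᵢ·colᵢ)/N² = (7·7 + 7·14 + 22·13 + 19·21)/55² = 0.27504
κ = (pₒ − pₑ)/(1 − pₑ) = (0.47273 − 0.27504)/(1 − 0.27504) = 0.2727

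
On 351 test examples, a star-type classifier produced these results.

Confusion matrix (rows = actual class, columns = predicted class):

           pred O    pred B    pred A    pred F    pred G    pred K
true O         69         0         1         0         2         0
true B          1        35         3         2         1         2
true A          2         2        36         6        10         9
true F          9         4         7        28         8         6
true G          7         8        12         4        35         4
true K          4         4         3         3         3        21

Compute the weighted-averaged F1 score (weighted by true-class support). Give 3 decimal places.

0.627

Per-class F1 score (2·TP/(2·TP+FP+FN)):
  O: TP=69, FP=1+2+9+7+4=23, FN=0+1+0+2+0=3 → 138/164 = 0.8415
  B: TP=35, FP=0+2+4+8+4=18, FN=1+3+2+1+2=9 → 70/97 = 0.7216
  A: TP=36, FP=1+3+7+12+3=26, FN=2+2+6+10+9=29 → 72/127 = 0.5669
  F: TP=28, FP=0+2+6+4+3=15, FN=9+4+7+8+6=34 → 56/105 = 0.5333
  G: TP=35, FP=2+1+10+8+3=24, FN=7+8+12+4+4=35 → 70/129 = 0.5426
  K: TP=21, FP=0+2+9+6+4=21, FN=4+4+3+3+3=17 → 42/80 = 0.5250
Weighted-F1 score = Σ (supportᵢ/N)·F1 scoreᵢ with N=351: (72/351)·0.8415 + (44/351)·0.7216 + (65/351)·0.5669 + (62/351)·0.5333 + (70/351)·0.5426 + (38/351)·0.5250 = 0.627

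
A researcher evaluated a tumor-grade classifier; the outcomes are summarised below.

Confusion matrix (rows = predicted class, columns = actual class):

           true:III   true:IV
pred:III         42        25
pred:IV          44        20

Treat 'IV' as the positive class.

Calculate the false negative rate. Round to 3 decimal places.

FNR = FN/(FN+TP) = 25/(25+20) = 0.556

0.556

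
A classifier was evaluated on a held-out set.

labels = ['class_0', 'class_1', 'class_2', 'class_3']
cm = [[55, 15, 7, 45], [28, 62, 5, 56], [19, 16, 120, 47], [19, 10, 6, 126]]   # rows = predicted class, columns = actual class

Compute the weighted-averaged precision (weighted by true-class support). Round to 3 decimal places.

Per-class precision (TP/(TP+FP)):
  class_0: TP=55, FP=15+7+45=67 → 55/122 = 0.4508
  class_1: TP=62, FP=28+5+56=89 → 62/151 = 0.4106
  class_2: TP=120, FP=19+16+47=82 → 120/202 = 0.5941
  class_3: TP=126, FP=19+10+6=35 → 126/161 = 0.7826
Weighted-precision = Σ (supportᵢ/N)·precisionᵢ with N=636: (121/636)·0.4508 + (103/636)·0.4106 + (138/636)·0.5941 + (274/636)·0.7826 = 0.618

0.618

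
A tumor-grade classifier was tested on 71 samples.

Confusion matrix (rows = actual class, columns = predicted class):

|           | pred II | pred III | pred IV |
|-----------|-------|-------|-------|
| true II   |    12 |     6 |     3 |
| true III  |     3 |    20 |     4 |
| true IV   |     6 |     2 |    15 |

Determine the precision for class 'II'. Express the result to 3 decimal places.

0.571

precision = TP/(TP+FP).
II: TP=12, FP=3+6=9 → 12/21 = 0.5714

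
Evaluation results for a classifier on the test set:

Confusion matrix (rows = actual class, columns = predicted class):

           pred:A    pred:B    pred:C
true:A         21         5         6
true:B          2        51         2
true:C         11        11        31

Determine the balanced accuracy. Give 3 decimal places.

0.723

Balanced accuracy = mean of per-class recall.
  A: recall = 21/32 = 0.6563
  B: recall = 51/55 = 0.9273
  C: recall = 31/53 = 0.5849
Mean = (0.6563 + 0.9273 + 0.5849) / 3 = 0.723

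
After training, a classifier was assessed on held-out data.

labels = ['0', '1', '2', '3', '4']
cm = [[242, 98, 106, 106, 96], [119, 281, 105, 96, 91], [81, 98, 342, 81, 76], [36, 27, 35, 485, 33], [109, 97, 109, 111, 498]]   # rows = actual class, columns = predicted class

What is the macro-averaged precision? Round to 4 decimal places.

Per-class precision (TP/(TP+FP)):
  0: TP=242, FP=119+81+36+109=345 → 242/587 = 0.41227
  1: TP=281, FP=98+98+27+97=320 → 281/601 = 0.46755
  2: TP=342, FP=106+105+35+109=355 → 342/697 = 0.49067
  3: TP=485, FP=106+96+81+111=394 → 485/879 = 0.55176
  4: TP=498, FP=96+91+76+33=296 → 498/794 = 0.62720
Macro-precision = mean = (0.41227 + 0.46755 + 0.49067 + 0.55176 + 0.62720) / 5 = 0.5099

0.5099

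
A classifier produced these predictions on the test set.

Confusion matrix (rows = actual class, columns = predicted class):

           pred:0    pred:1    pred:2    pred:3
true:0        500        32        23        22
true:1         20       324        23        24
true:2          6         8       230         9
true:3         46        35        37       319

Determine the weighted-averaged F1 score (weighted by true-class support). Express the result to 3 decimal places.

Per-class F1 score (2·TP/(2·TP+FP+FN)):
  0: TP=500, FP=20+6+46=72, FN=32+23+22=77 → 1000/1149 = 0.8703
  1: TP=324, FP=32+8+35=75, FN=20+23+24=67 → 648/790 = 0.8203
  2: TP=230, FP=23+23+37=83, FN=6+8+9=23 → 460/566 = 0.8127
  3: TP=319, FP=22+24+9=55, FN=46+35+37=118 → 638/811 = 0.7867
Weighted-F1 score = Σ (supportᵢ/N)·F1 scoreᵢ with N=1658: (577/1658)·0.8703 + (391/1658)·0.8203 + (253/1658)·0.8127 + (437/1658)·0.7867 = 0.828

0.828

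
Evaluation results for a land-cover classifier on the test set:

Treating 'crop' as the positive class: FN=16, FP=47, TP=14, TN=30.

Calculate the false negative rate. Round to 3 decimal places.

FNR = FN/(FN+TP) = 16/(16+14) = 0.533

0.533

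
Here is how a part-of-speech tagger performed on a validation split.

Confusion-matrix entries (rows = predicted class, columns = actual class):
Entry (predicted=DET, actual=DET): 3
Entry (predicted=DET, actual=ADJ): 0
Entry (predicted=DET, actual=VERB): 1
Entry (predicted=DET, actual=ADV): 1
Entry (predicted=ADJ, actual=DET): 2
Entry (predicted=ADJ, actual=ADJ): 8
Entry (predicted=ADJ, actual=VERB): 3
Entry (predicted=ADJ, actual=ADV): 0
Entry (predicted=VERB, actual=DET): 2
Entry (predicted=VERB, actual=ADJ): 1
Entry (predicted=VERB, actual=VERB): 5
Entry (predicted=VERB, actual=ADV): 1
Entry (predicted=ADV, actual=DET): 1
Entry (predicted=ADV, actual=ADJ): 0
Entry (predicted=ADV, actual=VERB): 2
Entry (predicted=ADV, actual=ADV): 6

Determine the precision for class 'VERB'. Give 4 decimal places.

0.5556

Take TP from the diagonal, FP from the rest of the 'VERB' prediction marginal, FN from the rest of the 'VERB' actual marginal.
precision = TP/(TP+FP).
VERB: TP=5, FP=2+1+1=4 → 5/9 = 0.55556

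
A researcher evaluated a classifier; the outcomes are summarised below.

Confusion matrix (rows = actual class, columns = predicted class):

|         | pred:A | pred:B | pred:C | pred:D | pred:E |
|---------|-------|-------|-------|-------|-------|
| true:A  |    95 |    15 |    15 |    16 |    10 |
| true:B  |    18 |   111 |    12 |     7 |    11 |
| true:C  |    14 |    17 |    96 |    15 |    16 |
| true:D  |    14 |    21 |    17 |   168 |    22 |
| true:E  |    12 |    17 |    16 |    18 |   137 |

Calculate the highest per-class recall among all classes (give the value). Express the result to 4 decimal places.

Per-class recall (TP/(TP+FN)):
  A: TP=95, FN=15+15+16+10=56 → 95/151 = 0.62914
  B: TP=111, FN=18+12+7+11=48 → 111/159 = 0.69811
  C: TP=96, FN=14+17+15+16=62 → 96/158 = 0.60759
  D: TP=168, FN=14+21+17+22=74 → 168/242 = 0.69421
  E: TP=137, FN=12+17+16+18=63 → 137/200 = 0.68500
Highest is class 'B' with recall = 0.6981.

0.6981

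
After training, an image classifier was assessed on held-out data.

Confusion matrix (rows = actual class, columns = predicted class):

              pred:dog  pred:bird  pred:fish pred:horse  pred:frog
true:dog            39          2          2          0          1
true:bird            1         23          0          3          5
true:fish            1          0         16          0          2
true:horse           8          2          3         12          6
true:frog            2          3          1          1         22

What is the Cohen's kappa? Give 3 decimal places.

0.647

Observed agreement pₒ = trace/N = 112/155 = 0.7226
Expected agreement pₑ = Σ (rowᵢ·colᵢ)/N² = (44·51 + 32·30 + 19·22 + 31·16 + 29·36)/155² = 0.2149
κ = (pₒ − pₑ)/(1 − pₑ) = (0.7226 − 0.2149)/(1 − 0.2149) = 0.647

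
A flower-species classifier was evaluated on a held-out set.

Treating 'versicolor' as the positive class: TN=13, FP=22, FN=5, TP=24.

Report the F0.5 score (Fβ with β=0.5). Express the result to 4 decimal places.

Fβ = (1+β²)·TP / ((1+β²)·TP + β²·FN + FP), with β²=1/4
= 1.25·24 / (1.25·24 + 0.25·5 + 22) = 0.5634

0.5634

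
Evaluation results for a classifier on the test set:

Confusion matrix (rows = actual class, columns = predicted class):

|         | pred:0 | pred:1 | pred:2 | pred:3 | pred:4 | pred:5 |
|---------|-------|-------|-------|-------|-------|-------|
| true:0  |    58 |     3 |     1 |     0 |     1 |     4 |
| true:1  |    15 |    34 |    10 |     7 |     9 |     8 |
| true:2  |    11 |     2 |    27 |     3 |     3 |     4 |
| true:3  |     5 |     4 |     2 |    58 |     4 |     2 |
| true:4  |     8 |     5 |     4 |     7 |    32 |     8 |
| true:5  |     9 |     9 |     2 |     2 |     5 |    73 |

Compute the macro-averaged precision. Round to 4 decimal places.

0.6356

Per-class precision (TP/(TP+FP)):
  0: TP=58, FP=15+11+5+8+9=48 → 58/106 = 0.54717
  1: TP=34, FP=3+2+4+5+9=23 → 34/57 = 0.59649
  2: TP=27, FP=1+10+2+4+2=19 → 27/46 = 0.58696
  3: TP=58, FP=0+7+3+7+2=19 → 58/77 = 0.75325
  4: TP=32, FP=1+9+3+4+5=22 → 32/54 = 0.59259
  5: TP=73, FP=4+8+4+2+8=26 → 73/99 = 0.73737
Macro-precision = mean = (0.54717 + 0.59649 + 0.58696 + 0.75325 + 0.59259 + 0.73737) / 6 = 0.6356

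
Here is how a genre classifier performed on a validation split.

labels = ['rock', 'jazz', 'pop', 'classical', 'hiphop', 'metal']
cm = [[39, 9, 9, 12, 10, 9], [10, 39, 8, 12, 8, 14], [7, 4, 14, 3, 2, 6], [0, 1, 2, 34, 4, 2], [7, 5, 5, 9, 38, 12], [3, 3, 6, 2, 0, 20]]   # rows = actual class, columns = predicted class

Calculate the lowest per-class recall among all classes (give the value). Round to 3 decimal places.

Per-class recall (TP/(TP+FN)):
  rock: TP=39, FN=9+9+12+10+9=49 → 39/88 = 0.4432
  jazz: TP=39, FN=10+8+12+8+14=52 → 39/91 = 0.4286
  pop: TP=14, FN=7+4+3+2+6=22 → 14/36 = 0.3889
  classical: TP=34, FN=0+1+2+4+2=9 → 34/43 = 0.7907
  hiphop: TP=38, FN=7+5+5+9+12=38 → 38/76 = 0.5000
  metal: TP=20, FN=3+3+6+2+0=14 → 20/34 = 0.5882
Lowest is class 'pop' with recall = 0.389.

0.389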